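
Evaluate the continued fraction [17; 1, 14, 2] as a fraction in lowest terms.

556/31

Fold from the inside: start with 2/1.
  14 + 1/2 = 29/2
  1 + 2/29 = 31/29
  17 + 29/31 = 556/31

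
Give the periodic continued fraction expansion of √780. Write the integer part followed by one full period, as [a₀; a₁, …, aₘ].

a₀ = ⌊√780⌋ = 27.
With m₀=0, d₀=1 and mₖ₊₁ = dₖaₖ − mₖ, dₖ₊₁ = (n − mₖ₊₁²)/dₖ, aₖ₊₁ = ⌊(a₀+mₖ₊₁)/dₖ₊₁⌋:
  k=1: m=27, d=51, a=1
  k=2: m=24, d=4, a=12
  k=3: m=24, d=51, a=1
  k=4: m=27, d=1, a=54
d=1 and a=2a₀=54 at k=4, so the next step gives (m, d) = (27, 51) again — its k=1 value — and the period has length 4.

[27; 1, 12, 1, 54]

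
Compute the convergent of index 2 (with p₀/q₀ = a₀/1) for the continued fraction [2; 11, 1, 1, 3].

Using pₖ = aₖpₖ₋₁ + pₖ₋₂, qₖ = aₖqₖ₋₁ + qₖ₋₂ (with p₋₁=1, p₋₂=0, q₋₁=0, q₋₂=1):
  k=0: a=2, p=2, q=1
  k=1: a=11, p=23, q=11
  k=2: a=1, p=25, q=12

25/12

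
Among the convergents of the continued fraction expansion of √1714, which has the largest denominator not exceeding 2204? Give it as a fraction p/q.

85699/2070

√1714 = [41; 2, 2, 82, …] (period length 3).
Convergents:
  p_0/q_0 = 41/1
  p_1/q_1 = 83/2
  p_2/q_2 = 207/5
  p_3/q_3 = 17057/412
  p_4/q_4 = 34321/829
  p_5/q_5 = 85699/2070
  p_6/q_6 = 7061639/170569
q_5 = 2070 ≤ 2204 < 170569 = q_6, so the answer is 85699/2070.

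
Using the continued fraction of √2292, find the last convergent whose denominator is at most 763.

√2292 = [47; 1, 6, 1, 94, …] (period length 4).
Convergents:
  p_0/q_0 = 47/1
  p_1/q_1 = 48/1
  p_2/q_2 = 335/7
  p_3/q_3 = 383/8
  p_4/q_4 = 36337/759
  p_5/q_5 = 36720/767
q_4 = 759 ≤ 763 < 767 = q_5, so the answer is 36337/759.

36337/759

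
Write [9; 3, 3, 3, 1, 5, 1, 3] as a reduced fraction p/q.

10428/1121

Using pₖ = aₖpₖ₋₁ + pₖ₋₂ and qₖ = aₖqₖ₋₁ + qₖ₋₂:
  k=0: a=9, p=9, q=1
  k=1: a=3, p=28, q=3
  k=2: a=3, p=93, q=10
  k=3: a=3, p=307, q=33
  k=4: a=1, p=400, q=43
  k=5: a=5, p=2307, q=248
  k=6: a=1, p=2707, q=291
  k=7: a=3, p=10428, q=1121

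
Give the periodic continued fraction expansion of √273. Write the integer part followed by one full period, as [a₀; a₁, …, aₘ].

[16; 1, 1, 10, 1, 1, 32]

a₀ = ⌊√273⌋ = 16.
With m₀=0, d₀=1 and mₖ₊₁ = dₖaₖ − mₖ, dₖ₊₁ = (n − mₖ₊₁²)/dₖ, aₖ₊₁ = ⌊(a₀+mₖ₊₁)/dₖ₊₁⌋:
  k=1: m=16, d=17, a=1
  k=2: m=1, d=16, a=1
  k=3: m=15, d=3, a=10
  k=4: m=15, d=16, a=1
  k=5: m=1, d=17, a=1
  k=6: m=16, d=1, a=32
d=1 and a=2a₀=32 at k=6, so the next step gives (m, d) = (16, 17) again — its k=1 value — and the period has length 6.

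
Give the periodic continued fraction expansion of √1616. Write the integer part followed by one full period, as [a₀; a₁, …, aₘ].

a₀ = ⌊√1616⌋ = 40.
With m₀=0, d₀=1 and mₖ₊₁ = dₖaₖ − mₖ, dₖ₊₁ = (n − mₖ₊₁²)/dₖ, aₖ₊₁ = ⌊(a₀+mₖ₊₁)/dₖ₊₁⌋:
  k=1: m=40, d=16, a=5
  k=2: m=40, d=1, a=80
d=1 and a=2a₀=80 at k=2, so the next step gives (m, d) = (40, 16) again — its k=1 value — and the period has length 2.

[40; 5, 80]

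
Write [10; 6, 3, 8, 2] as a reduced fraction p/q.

Using pₖ = aₖpₖ₋₁ + pₖ₋₂ and qₖ = aₖqₖ₋₁ + qₖ₋₂:
  k=0: a=10, p=10, q=1
  k=1: a=6, p=61, q=6
  k=2: a=3, p=193, q=19
  k=3: a=8, p=1605, q=158
  k=4: a=2, p=3403, q=335

3403/335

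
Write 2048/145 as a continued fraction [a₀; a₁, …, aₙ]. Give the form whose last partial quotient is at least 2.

[14; 8, 18]

2048 = 14×145 + 18
145 = 8×18 + 1
18 = 18×1 + 0  (stop)
So 2048/145 = [14; 8, 18].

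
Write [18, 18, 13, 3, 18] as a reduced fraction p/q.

Fold from the inside: start with 18/1.
  3 + 1/18 = 55/18
  13 + 18/55 = 733/55
  18 + 55/733 = 13249/733
  18 + 733/13249 = 239215/13249

239215/13249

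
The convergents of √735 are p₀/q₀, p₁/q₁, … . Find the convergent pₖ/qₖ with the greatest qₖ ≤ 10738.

119071/4392

√735 = [27; 9, 54, …] (period length 2).
Convergents:
  p_0/q_0 = 27/1
  p_1/q_1 = 244/9
  p_2/q_2 = 13203/487
  p_3/q_3 = 119071/4392
  p_4/q_4 = 6443037/237655
q_3 = 4392 ≤ 10738 < 237655 = q_4, so the answer is 119071/4392.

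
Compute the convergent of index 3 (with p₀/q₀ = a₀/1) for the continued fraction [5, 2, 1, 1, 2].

Using pₖ = aₖpₖ₋₁ + pₖ₋₂, qₖ = aₖqₖ₋₁ + qₖ₋₂ (with p₋₁=1, p₋₂=0, q₋₁=0, q₋₂=1):
  k=0: a=5, p=5, q=1
  k=1: a=2, p=11, q=2
  k=2: a=1, p=16, q=3
  k=3: a=1, p=27, q=5

27/5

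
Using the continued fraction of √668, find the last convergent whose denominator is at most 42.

336/13

√668 = [25; 1, 5, 2, 12, 2, 5, 1, 50, …] (period length 8).
Convergents:
  p_0/q_0 = 25/1
  p_1/q_1 = 26/1
  p_2/q_2 = 155/6
  p_3/q_3 = 336/13
  p_4/q_4 = 4187/162
q_3 = 13 ≤ 42 < 162 = q_4, so the answer is 336/13.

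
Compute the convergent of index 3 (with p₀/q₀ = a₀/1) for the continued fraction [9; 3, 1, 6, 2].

250/27

Using pₖ = aₖpₖ₋₁ + pₖ₋₂, qₖ = aₖqₖ₋₁ + qₖ₋₂ (with p₋₁=1, p₋₂=0, q₋₁=0, q₋₂=1):
  k=0: a=9, p=9, q=1
  k=1: a=3, p=28, q=3
  k=2: a=1, p=37, q=4
  k=3: a=6, p=250, q=27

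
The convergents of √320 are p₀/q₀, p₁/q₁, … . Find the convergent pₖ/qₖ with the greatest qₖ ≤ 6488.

51841/2898

√320 = [17; 1, 7, 1, 34, …] (period length 4).
Convergents:
  p_0/q_0 = 17/1
  p_1/q_1 = 18/1
  p_2/q_2 = 143/8
  p_3/q_3 = 161/9
  p_4/q_4 = 5617/314
  p_5/q_5 = 5778/323
  p_6/q_6 = 46063/2575
  p_7/q_7 = 51841/2898
  p_8/q_8 = 1808657/101107
q_7 = 2898 ≤ 6488 < 101107 = q_8, so the answer is 51841/2898.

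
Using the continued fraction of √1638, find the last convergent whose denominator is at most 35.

688/17

√1638 = [40; 2, 8, 2, 80, …] (period length 4).
Convergents:
  p_0/q_0 = 40/1
  p_1/q_1 = 81/2
  p_2/q_2 = 688/17
  p_3/q_3 = 1457/36
q_2 = 17 ≤ 35 < 36 = q_3, so the answer is 688/17.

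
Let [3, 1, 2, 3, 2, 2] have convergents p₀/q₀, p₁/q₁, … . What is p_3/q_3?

37/10

Using pₖ = aₖpₖ₋₁ + pₖ₋₂, qₖ = aₖqₖ₋₁ + qₖ₋₂ (with p₋₁=1, p₋₂=0, q₋₁=0, q₋₂=1):
  k=0: a=3, p=3, q=1
  k=1: a=1, p=4, q=1
  k=2: a=2, p=11, q=3
  k=3: a=3, p=37, q=10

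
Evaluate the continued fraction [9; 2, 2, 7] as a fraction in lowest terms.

348/37

Using pₖ = aₖpₖ₋₁ + pₖ₋₂ and qₖ = aₖqₖ₋₁ + qₖ₋₂:
  k=0: a=9, p=9, q=1
  k=1: a=2, p=19, q=2
  k=2: a=2, p=47, q=5
  k=3: a=7, p=348, q=37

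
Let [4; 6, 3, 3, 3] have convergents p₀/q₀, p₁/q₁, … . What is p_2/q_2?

Using pₖ = aₖpₖ₋₁ + pₖ₋₂, qₖ = aₖqₖ₋₁ + qₖ₋₂ (with p₋₁=1, p₋₂=0, q₋₁=0, q₋₂=1):
  k=0: a=4, p=4, q=1
  k=1: a=6, p=25, q=6
  k=2: a=3, p=79, q=19

79/19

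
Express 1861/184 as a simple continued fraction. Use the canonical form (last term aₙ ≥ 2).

1861 = 10×184 + 21
184 = 8×21 + 16
21 = 1×16 + 5
16 = 3×5 + 1
5 = 5×1 + 0  (stop)
So 1861/184 = [10; 8, 1, 3, 5].

[10; 8, 1, 3, 5]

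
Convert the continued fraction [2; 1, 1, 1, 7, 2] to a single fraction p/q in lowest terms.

130/49

Using pₖ = aₖpₖ₋₁ + pₖ₋₂ and qₖ = aₖqₖ₋₁ + qₖ₋₂:
  k=0: a=2, p=2, q=1
  k=1: a=1, p=3, q=1
  k=2: a=1, p=5, q=2
  k=3: a=1, p=8, q=3
  k=4: a=7, p=61, q=23
  k=5: a=2, p=130, q=49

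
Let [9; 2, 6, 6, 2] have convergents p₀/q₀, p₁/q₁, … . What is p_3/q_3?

Using pₖ = aₖpₖ₋₁ + pₖ₋₂, qₖ = aₖqₖ₋₁ + qₖ₋₂ (with p₋₁=1, p₋₂=0, q₋₁=0, q₋₂=1):
  k=0: a=9, p=9, q=1
  k=1: a=2, p=19, q=2
  k=2: a=6, p=123, q=13
  k=3: a=6, p=757, q=80

757/80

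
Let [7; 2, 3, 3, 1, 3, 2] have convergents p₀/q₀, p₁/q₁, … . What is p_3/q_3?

171/23

Using pₖ = aₖpₖ₋₁ + pₖ₋₂, qₖ = aₖqₖ₋₁ + qₖ₋₂ (with p₋₁=1, p₋₂=0, q₋₁=0, q₋₂=1):
  k=0: a=7, p=7, q=1
  k=1: a=2, p=15, q=2
  k=2: a=3, p=52, q=7
  k=3: a=3, p=171, q=23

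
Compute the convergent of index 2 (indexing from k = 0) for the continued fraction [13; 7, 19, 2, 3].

1761/134

Using pₖ = aₖpₖ₋₁ + pₖ₋₂, qₖ = aₖqₖ₋₁ + qₖ₋₂ (with p₋₁=1, p₋₂=0, q₋₁=0, q₋₂=1):
  k=0: a=13, p=13, q=1
  k=1: a=7, p=92, q=7
  k=2: a=19, p=1761, q=134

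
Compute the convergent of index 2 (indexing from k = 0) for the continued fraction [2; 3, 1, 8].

9/4

Using pₖ = aₖpₖ₋₁ + pₖ₋₂, qₖ = aₖqₖ₋₁ + qₖ₋₂ (with p₋₁=1, p₋₂=0, q₋₁=0, q₋₂=1):
  k=0: a=2, p=2, q=1
  k=1: a=3, p=7, q=3
  k=2: a=1, p=9, q=4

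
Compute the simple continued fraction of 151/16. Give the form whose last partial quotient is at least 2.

151 = 9×16 + 7
16 = 2×7 + 2
7 = 3×2 + 1
2 = 2×1 + 0  (stop)
So 151/16 = [9; 2, 3, 2].

[9; 2, 3, 2]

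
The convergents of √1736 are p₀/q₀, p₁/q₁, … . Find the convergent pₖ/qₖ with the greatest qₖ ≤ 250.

10333/248

√1736 = [41; 1, 1, 1, 82, …] (period length 4).
Convergents:
  p_0/q_0 = 41/1
  p_1/q_1 = 42/1
  p_2/q_2 = 83/2
  p_3/q_3 = 125/3
  p_4/q_4 = 10333/248
  p_5/q_5 = 10458/251
q_4 = 248 ≤ 250 < 251 = q_5, so the answer is 10333/248.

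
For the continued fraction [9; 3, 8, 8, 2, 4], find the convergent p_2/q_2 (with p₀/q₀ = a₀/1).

233/25

Using pₖ = aₖpₖ₋₁ + pₖ₋₂, qₖ = aₖqₖ₋₁ + qₖ₋₂ (with p₋₁=1, p₋₂=0, q₋₁=0, q₋₂=1):
  k=0: a=9, p=9, q=1
  k=1: a=3, p=28, q=3
  k=2: a=8, p=233, q=25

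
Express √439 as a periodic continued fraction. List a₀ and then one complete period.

a₀ = ⌊√439⌋ = 20.
With m₀=0, d₀=1 and mₖ₊₁ = dₖaₖ − mₖ, dₖ₊₁ = (n − mₖ₊₁²)/dₖ, aₖ₊₁ = ⌊(a₀+mₖ₊₁)/dₖ₊₁⌋:
  k=1: m=20, d=39, a=1
  k=2: m=19, d=2, a=19
  k=3: m=19, d=39, a=1
  k=4: m=20, d=1, a=40
d=1 and a=2a₀=40 at k=4, so the next step gives (m, d) = (20, 39) again — its k=1 value — and the period has length 4.

[20; 1, 19, 1, 40]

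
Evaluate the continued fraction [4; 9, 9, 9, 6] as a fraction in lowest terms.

Using pₖ = aₖpₖ₋₁ + pₖ₋₂ and qₖ = aₖqₖ₋₁ + qₖ₋₂:
  k=0: a=4, p=4, q=1
  k=1: a=9, p=37, q=9
  k=2: a=9, p=337, q=82
  k=3: a=9, p=3070, q=747
  k=4: a=6, p=18757, q=4564

18757/4564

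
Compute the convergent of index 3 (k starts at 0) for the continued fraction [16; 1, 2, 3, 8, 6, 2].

167/10

Using pₖ = aₖpₖ₋₁ + pₖ₋₂, qₖ = aₖqₖ₋₁ + qₖ₋₂ (with p₋₁=1, p₋₂=0, q₋₁=0, q₋₂=1):
  k=0: a=16, p=16, q=1
  k=1: a=1, p=17, q=1
  k=2: a=2, p=50, q=3
  k=3: a=3, p=167, q=10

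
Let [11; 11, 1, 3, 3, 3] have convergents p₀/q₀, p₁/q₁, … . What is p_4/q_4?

1696/153

Using pₖ = aₖpₖ₋₁ + pₖ₋₂, qₖ = aₖqₖ₋₁ + qₖ₋₂ (with p₋₁=1, p₋₂=0, q₋₁=0, q₋₂=1):
  k=0: a=11, p=11, q=1
  k=1: a=11, p=122, q=11
  k=2: a=1, p=133, q=12
  k=3: a=3, p=521, q=47
  k=4: a=3, p=1696, q=153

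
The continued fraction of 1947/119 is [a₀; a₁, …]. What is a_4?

1947 = 16·119 + 43   →  a_0 = 16
119 = 2·43 + 33   →  a_1 = 2
43 = 1·33 + 10   →  a_2 = 1
33 = 3·10 + 3   →  a_3 = 3
10 = 3·3 + 1   →  a_4 = 3

3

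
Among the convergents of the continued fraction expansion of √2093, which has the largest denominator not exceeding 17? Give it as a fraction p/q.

183/4

√2093 = [45; 1, 2, 1, 90, …] (period length 4).
Convergents:
  p_0/q_0 = 45/1
  p_1/q_1 = 46/1
  p_2/q_2 = 137/3
  p_3/q_3 = 183/4
  p_4/q_4 = 16607/363
q_3 = 4 ≤ 17 < 363 = q_4, so the answer is 183/4.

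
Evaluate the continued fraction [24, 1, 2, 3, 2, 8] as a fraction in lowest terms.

Using pₖ = aₖpₖ₋₁ + pₖ₋₂ and qₖ = aₖqₖ₋₁ + qₖ₋₂:
  k=0: a=24, p=24, q=1
  k=1: a=1, p=25, q=1
  k=2: a=2, p=74, q=3
  k=3: a=3, p=247, q=10
  k=4: a=2, p=568, q=23
  k=5: a=8, p=4791, q=194

4791/194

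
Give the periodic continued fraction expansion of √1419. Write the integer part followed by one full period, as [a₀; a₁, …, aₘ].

a₀ = ⌊√1419⌋ = 37.
With m₀=0, d₀=1 and mₖ₊₁ = dₖaₖ − mₖ, dₖ₊₁ = (n − mₖ₊₁²)/dₖ, aₖ₊₁ = ⌊(a₀+mₖ₊₁)/dₖ₊₁⌋:
  k=1: m=37, d=50, a=1
  k=2: m=13, d=25, a=2
  k=3: m=37, d=2, a=37
  k=4: m=37, d=25, a=2
  k=5: m=13, d=50, a=1
  k=6: m=37, d=1, a=74
d=1 and a=2a₀=74 at k=6, so the next step gives (m, d) = (37, 50) again — its k=1 value — and the period has length 6.

[37; 1, 2, 37, 2, 1, 74]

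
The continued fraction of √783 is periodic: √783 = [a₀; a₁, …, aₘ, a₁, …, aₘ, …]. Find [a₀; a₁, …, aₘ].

a₀ = ⌊√783⌋ = 27.

[27; 1, 54]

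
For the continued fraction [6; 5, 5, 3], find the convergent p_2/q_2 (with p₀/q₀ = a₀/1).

161/26

Using pₖ = aₖpₖ₋₁ + pₖ₋₂, qₖ = aₖqₖ₋₁ + qₖ₋₂ (with p₋₁=1, p₋₂=0, q₋₁=0, q₋₂=1):
  k=0: a=6, p=6, q=1
  k=1: a=5, p=31, q=5
  k=2: a=5, p=161, q=26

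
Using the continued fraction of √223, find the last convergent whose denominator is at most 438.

6481/434

√223 = [14; 1, 13, 1, 28, …] (period length 4).
Convergents:
  p_0/q_0 = 14/1
  p_1/q_1 = 15/1
  p_2/q_2 = 209/14
  p_3/q_3 = 224/15
  p_4/q_4 = 6481/434
  p_5/q_5 = 6705/449
q_4 = 434 ≤ 438 < 449 = q_5, so the answer is 6481/434.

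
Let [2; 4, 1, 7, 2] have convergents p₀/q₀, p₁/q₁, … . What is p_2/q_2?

Using pₖ = aₖpₖ₋₁ + pₖ₋₂, qₖ = aₖqₖ₋₁ + qₖ₋₂ (with p₋₁=1, p₋₂=0, q₋₁=0, q₋₂=1):
  k=0: a=2, p=2, q=1
  k=1: a=4, p=9, q=4
  k=2: a=1, p=11, q=5

11/5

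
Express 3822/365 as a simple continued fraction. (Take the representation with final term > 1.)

[10; 2, 8, 5, 4]

3822 = 10*365 + 172
365 = 2*172 + 21
172 = 8*21 + 4
21 = 5*4 + 1
4 = 4*1 + 0  (stop)
So 3822/365 = [10; 2, 8, 5, 4].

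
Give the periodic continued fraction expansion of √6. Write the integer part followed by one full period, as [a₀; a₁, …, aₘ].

a₀ = ⌊√6⌋ = 2.
With m₀=0, d₀=1 and mₖ₊₁ = dₖaₖ − mₖ, dₖ₊₁ = (n − mₖ₊₁²)/dₖ, aₖ₊₁ = ⌊(a₀+mₖ₊₁)/dₖ₊₁⌋:
  k=1: m=2, d=2, a=2
  k=2: m=2, d=1, a=4
d=1 and a=2a₀=4 at k=2, so the next step gives (m, d) = (2, 2) again — its k=1 value — and the period has length 2.

[2; 2, 4]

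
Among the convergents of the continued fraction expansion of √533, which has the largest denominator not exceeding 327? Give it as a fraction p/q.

√533 = [23; 11, 1, 1, 11, 46, …] (period length 5).
Convergents:
  p_0/q_0 = 23/1
  p_1/q_1 = 254/11
  p_2/q_2 = 277/12
  p_3/q_3 = 531/23
  p_4/q_4 = 6118/265
  p_5/q_5 = 281959/12213
q_4 = 265 ≤ 327 < 12213 = q_5, so the answer is 6118/265.

6118/265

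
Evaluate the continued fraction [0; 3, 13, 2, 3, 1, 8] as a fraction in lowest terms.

Using pₖ = aₖpₖ₋₁ + pₖ₋₂ and qₖ = aₖqₖ₋₁ + qₖ₋₂:
  k=0: a=0, p=0, q=1
  k=1: a=3, p=1, q=3
  k=2: a=13, p=13, q=40
  k=3: a=2, p=27, q=83
  k=4: a=3, p=94, q=289
  k=5: a=1, p=121, q=372
  k=6: a=8, p=1062, q=3265

1062/3265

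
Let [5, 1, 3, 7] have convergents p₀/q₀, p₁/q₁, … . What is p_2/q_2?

Using pₖ = aₖpₖ₋₁ + pₖ₋₂, qₖ = aₖqₖ₋₁ + qₖ₋₂ (with p₋₁=1, p₋₂=0, q₋₁=0, q₋₂=1):
  k=0: a=5, p=5, q=1
  k=1: a=1, p=6, q=1
  k=2: a=3, p=23, q=4

23/4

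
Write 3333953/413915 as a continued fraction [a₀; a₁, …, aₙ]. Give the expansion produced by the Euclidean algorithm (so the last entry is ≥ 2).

[8; 18, 3, 2, 8, 17, 3, 7]

3333953 = 8·413915 + 22633
413915 = 18·22633 + 6521
22633 = 3·6521 + 3070
6521 = 2·3070 + 381
3070 = 8·381 + 22
381 = 17·22 + 7
22 = 3·7 + 1
7 = 7·1 + 0  (stop)
So 3333953/413915 = [8; 18, 3, 2, 8, 17, 3, 7].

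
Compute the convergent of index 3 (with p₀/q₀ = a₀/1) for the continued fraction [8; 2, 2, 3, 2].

143/17

Using pₖ = aₖpₖ₋₁ + pₖ₋₂, qₖ = aₖqₖ₋₁ + qₖ₋₂ (with p₋₁=1, p₋₂=0, q₋₁=0, q₋₂=1):
  k=0: a=8, p=8, q=1
  k=1: a=2, p=17, q=2
  k=2: a=2, p=42, q=5
  k=3: a=3, p=143, q=17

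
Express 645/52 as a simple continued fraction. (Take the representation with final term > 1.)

645 = 12*52 + 21
52 = 2*21 + 10
21 = 2*10 + 1
10 = 10*1 + 0  (stop)
So 645/52 = [12; 2, 2, 10].

[12; 2, 2, 10]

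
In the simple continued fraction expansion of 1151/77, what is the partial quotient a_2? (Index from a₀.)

1151 = 14·77 + 73   →  a_0 = 14
77 = 1·73 + 4   →  a_1 = 1
73 = 18·4 + 1   →  a_2 = 18

18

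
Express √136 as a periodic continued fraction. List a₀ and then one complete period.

[11; 1, 1, 1, 22]

a₀ = ⌊√136⌋ = 11.
With m₀=0, d₀=1 and mₖ₊₁ = dₖaₖ − mₖ, dₖ₊₁ = (n − mₖ₊₁²)/dₖ, aₖ₊₁ = ⌊(a₀+mₖ₊₁)/dₖ₊₁⌋:
  k=1: m=11, d=15, a=1
  k=2: m=4, d=8, a=1
  k=3: m=4, d=15, a=1
  k=4: m=11, d=1, a=22
d=1 and a=2a₀=22 at k=4, so the next step gives (m, d) = (11, 15) again — its k=1 value — and the period has length 4.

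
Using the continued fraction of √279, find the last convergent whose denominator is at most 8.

117/7

√279 = [16; 1, 2, 2, 1, 2, 2, 1, 32, …] (period length 8).
Convergents:
  p_0/q_0 = 16/1
  p_1/q_1 = 17/1
  p_2/q_2 = 50/3
  p_3/q_3 = 117/7
  p_4/q_4 = 167/10
q_3 = 7 ≤ 8 < 10 = q_4, so the answer is 117/7.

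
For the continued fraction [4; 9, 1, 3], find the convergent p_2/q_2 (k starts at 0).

Using pₖ = aₖpₖ₋₁ + pₖ₋₂, qₖ = aₖqₖ₋₁ + qₖ₋₂ (with p₋₁=1, p₋₂=0, q₋₁=0, q₋₂=1):
  k=0: a=4, p=4, q=1
  k=1: a=9, p=37, q=9
  k=2: a=1, p=41, q=10

41/10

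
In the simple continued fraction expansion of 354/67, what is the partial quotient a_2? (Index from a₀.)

354 = 5·67 + 19   →  a_0 = 5
67 = 3·19 + 10   →  a_1 = 3
19 = 1·10 + 9   →  a_2 = 1

1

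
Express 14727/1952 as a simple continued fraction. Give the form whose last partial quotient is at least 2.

[7; 1, 1, 5, 9, 6, 3]

14727 = 7*1952 + 1063
1952 = 1*1063 + 889
1063 = 1*889 + 174
889 = 5*174 + 19
174 = 9*19 + 3
19 = 6*3 + 1
3 = 3*1 + 0  (stop)
So 14727/1952 = [7; 1, 1, 5, 9, 6, 3].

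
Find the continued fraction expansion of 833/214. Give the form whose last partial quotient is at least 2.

[3; 1, 8, 3, 3, 2]

833 = 3×214 + 191
214 = 1×191 + 23
191 = 8×23 + 7
23 = 3×7 + 2
7 = 3×2 + 1
2 = 2×1 + 0  (stop)
So 833/214 = [3; 1, 8, 3, 3, 2].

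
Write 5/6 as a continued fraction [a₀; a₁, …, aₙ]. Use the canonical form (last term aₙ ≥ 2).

[0; 1, 5]

5 = 0*6 + 5
6 = 1*5 + 1
5 = 5*1 + 0  (stop)
So 5/6 = [0; 1, 5].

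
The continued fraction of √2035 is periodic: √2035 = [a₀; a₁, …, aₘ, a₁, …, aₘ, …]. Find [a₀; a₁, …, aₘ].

a₀ = ⌊√2035⌋ = 45.
With m₀=0, d₀=1 and mₖ₊₁ = dₖaₖ − mₖ, dₖ₊₁ = (n − mₖ₊₁²)/dₖ, aₖ₊₁ = ⌊(a₀+mₖ₊₁)/dₖ₊₁⌋:
  k=1: m=45, d=10, a=9
  k=2: m=45, d=1, a=90
d=1 and a=2a₀=90 at k=2, so the next step gives (m, d) = (45, 10) again — its k=1 value — and the period has length 2.

[45; 9, 90]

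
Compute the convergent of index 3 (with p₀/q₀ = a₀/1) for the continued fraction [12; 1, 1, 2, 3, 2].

63/5

Using pₖ = aₖpₖ₋₁ + pₖ₋₂, qₖ = aₖqₖ₋₁ + qₖ₋₂ (with p₋₁=1, p₋₂=0, q₋₁=0, q₋₂=1):
  k=0: a=12, p=12, q=1
  k=1: a=1, p=13, q=1
  k=2: a=1, p=25, q=2
  k=3: a=2, p=63, q=5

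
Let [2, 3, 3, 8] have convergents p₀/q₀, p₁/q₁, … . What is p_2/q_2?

23/10

Using pₖ = aₖpₖ₋₁ + pₖ₋₂, qₖ = aₖqₖ₋₁ + qₖ₋₂ (with p₋₁=1, p₋₂=0, q₋₁=0, q₋₂=1):
  k=0: a=2, p=2, q=1
  k=1: a=3, p=7, q=3
  k=2: a=3, p=23, q=10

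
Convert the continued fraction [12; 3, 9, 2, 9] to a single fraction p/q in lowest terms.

Using pₖ = aₖpₖ₋₁ + pₖ₋₂ and qₖ = aₖqₖ₋₁ + qₖ₋₂:
  k=0: a=12, p=12, q=1
  k=1: a=3, p=37, q=3
  k=2: a=9, p=345, q=28
  k=3: a=2, p=727, q=59
  k=4: a=9, p=6888, q=559

6888/559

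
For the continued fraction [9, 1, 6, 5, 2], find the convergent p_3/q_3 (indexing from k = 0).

Using pₖ = aₖpₖ₋₁ + pₖ₋₂, qₖ = aₖqₖ₋₁ + qₖ₋₂ (with p₋₁=1, p₋₂=0, q₋₁=0, q₋₂=1):
  k=0: a=9, p=9, q=1
  k=1: a=1, p=10, q=1
  k=2: a=6, p=69, q=7
  k=3: a=5, p=355, q=36

355/36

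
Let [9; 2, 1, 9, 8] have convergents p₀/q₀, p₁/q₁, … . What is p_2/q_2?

28/3

Using pₖ = aₖpₖ₋₁ + pₖ₋₂, qₖ = aₖqₖ₋₁ + qₖ₋₂ (with p₋₁=1, p₋₂=0, q₋₁=0, q₋₂=1):
  k=0: a=9, p=9, q=1
  k=1: a=2, p=19, q=2
  k=2: a=1, p=28, q=3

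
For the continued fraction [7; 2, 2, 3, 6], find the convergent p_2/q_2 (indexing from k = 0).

37/5

Using pₖ = aₖpₖ₋₁ + pₖ₋₂, qₖ = aₖqₖ₋₁ + qₖ₋₂ (with p₋₁=1, p₋₂=0, q₋₁=0, q₋₂=1):
  k=0: a=7, p=7, q=1
  k=1: a=2, p=15, q=2
  k=2: a=2, p=37, q=5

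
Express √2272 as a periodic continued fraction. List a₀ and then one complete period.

[47; 1, 1, 1, 94]

a₀ = ⌊√2272⌋ = 47.
With m₀=0, d₀=1 and mₖ₊₁ = dₖaₖ − mₖ, dₖ₊₁ = (n − mₖ₊₁²)/dₖ, aₖ₊₁ = ⌊(a₀+mₖ₊₁)/dₖ₊₁⌋:
  k=1: m=47, d=63, a=1
  k=2: m=16, d=32, a=1
  k=3: m=16, d=63, a=1
  k=4: m=47, d=1, a=94
d=1 and a=2a₀=94 at k=4, so the next step gives (m, d) = (47, 63) again — its k=1 value — and the period has length 4.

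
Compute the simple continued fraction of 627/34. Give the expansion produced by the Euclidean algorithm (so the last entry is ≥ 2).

[18; 2, 3, 1, 3]

627 = 18×34 + 15
34 = 2×15 + 4
15 = 3×4 + 3
4 = 1×3 + 1
3 = 3×1 + 0  (stop)
So 627/34 = [18; 2, 3, 1, 3].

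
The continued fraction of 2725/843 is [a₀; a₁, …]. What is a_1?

2725 = 3·843 + 196   →  a_0 = 3
843 = 4·196 + 59   →  a_1 = 4

4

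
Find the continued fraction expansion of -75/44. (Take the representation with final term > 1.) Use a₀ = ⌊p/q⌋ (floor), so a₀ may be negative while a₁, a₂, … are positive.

[-2; 3, 2, 1, 1, 2]

-75 = -2·44 + 13
44 = 3·13 + 5
13 = 2·5 + 3
5 = 1·3 + 2
3 = 1·2 + 1
2 = 2·1 + 0  (stop)
So -75/44 = [-2; 3, 2, 1, 1, 2].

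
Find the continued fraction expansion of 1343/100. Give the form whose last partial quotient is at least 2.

[13; 2, 3, 14]

1343 = 13·100 + 43
100 = 2·43 + 14
43 = 3·14 + 1
14 = 14·1 + 0  (stop)
So 1343/100 = [13; 2, 3, 14].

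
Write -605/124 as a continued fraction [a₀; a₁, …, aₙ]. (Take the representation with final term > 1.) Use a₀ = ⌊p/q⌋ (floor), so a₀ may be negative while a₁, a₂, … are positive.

[-5; 8, 3, 1, 3]

-605 = -5×124 + 15
124 = 8×15 + 4
15 = 3×4 + 3
4 = 1×3 + 1
3 = 3×1 + 0  (stop)
So -605/124 = [-5; 8, 3, 1, 3].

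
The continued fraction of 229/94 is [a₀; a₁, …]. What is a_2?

3

229 = 2·94 + 41   →  a_0 = 2
94 = 2·41 + 12   →  a_1 = 2
41 = 3·12 + 5   →  a_2 = 3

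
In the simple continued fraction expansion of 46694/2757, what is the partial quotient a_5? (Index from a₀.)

46694 = 16·2757 + 2582   →  a_0 = 16
2757 = 1·2582 + 175   →  a_1 = 1
2582 = 14·175 + 132   →  a_2 = 14
175 = 1·132 + 43   →  a_3 = 1
132 = 3·43 + 3   →  a_4 = 3
43 = 14·3 + 1   →  a_5 = 14

14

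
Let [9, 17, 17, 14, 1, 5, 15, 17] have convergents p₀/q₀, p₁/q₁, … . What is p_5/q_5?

Using pₖ = aₖpₖ₋₁ + pₖ₋₂, qₖ = aₖqₖ₋₁ + qₖ₋₂ (with p₋₁=1, p₋₂=0, q₋₁=0, q₋₂=1):
  k=0: a=9, p=9, q=1
  k=1: a=17, p=154, q=17
  k=2: a=17, p=2627, q=290
  k=3: a=14, p=36932, q=4077
  k=4: a=1, p=39559, q=4367
  k=5: a=5, p=234727, q=25912

234727/25912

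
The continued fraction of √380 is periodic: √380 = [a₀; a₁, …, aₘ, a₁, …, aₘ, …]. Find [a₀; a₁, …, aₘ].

a₀ = ⌊√380⌋ = 19.
With m₀=0, d₀=1 and mₖ₊₁ = dₖaₖ − mₖ, dₖ₊₁ = (n − mₖ₊₁²)/dₖ, aₖ₊₁ = ⌊(a₀+mₖ₊₁)/dₖ₊₁⌋:
  k=1: m=19, d=19, a=2
  k=2: m=19, d=1, a=38
d=1 and a=2a₀=38 at k=2, so the next step gives (m, d) = (19, 19) again — its k=1 value — and the period has length 2.

[19; 2, 38]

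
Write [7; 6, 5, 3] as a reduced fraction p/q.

Fold from the inside: start with 3/1.
  5 + 1/3 = 16/3
  6 + 3/16 = 99/16
  7 + 16/99 = 709/99

709/99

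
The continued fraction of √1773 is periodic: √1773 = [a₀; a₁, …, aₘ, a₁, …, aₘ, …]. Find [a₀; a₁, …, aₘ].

[42; 9, 2, 1, 8, 1, 2, 9, 84]

a₀ = ⌊√1773⌋ = 42.
With m₀=0, d₀=1 and mₖ₊₁ = dₖaₖ − mₖ, dₖ₊₁ = (n − mₖ₊₁²)/dₖ, aₖ₊₁ = ⌊(a₀+mₖ₊₁)/dₖ₊₁⌋:
  k=1: m=42, d=9, a=9
  k=2: m=39, d=28, a=2
  k=3: m=17, d=53, a=1
  k=4: m=36, d=9, a=8
  k=5: m=36, d=53, a=1
  k=6: m=17, d=28, a=2
  k=7: m=39, d=9, a=9
  k=8: m=42, d=1, a=84
d=1 and a=2a₀=84 at k=8, so the next step gives (m, d) = (42, 9) again — its k=1 value — and the period has length 8.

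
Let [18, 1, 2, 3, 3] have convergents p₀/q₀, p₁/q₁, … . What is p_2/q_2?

56/3

Using pₖ = aₖpₖ₋₁ + pₖ₋₂, qₖ = aₖqₖ₋₁ + qₖ₋₂ (with p₋₁=1, p₋₂=0, q₋₁=0, q₋₂=1):
  k=0: a=18, p=18, q=1
  k=1: a=1, p=19, q=1
  k=2: a=2, p=56, q=3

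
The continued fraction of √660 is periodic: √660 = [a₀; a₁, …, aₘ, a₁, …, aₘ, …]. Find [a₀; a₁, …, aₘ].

a₀ = ⌊√660⌋ = 25.

[25; 1, 2, 4, 2, 1, 50]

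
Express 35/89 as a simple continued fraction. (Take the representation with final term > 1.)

35 = 0·89 + 35
89 = 2·35 + 19
35 = 1·19 + 16
19 = 1·16 + 3
16 = 5·3 + 1
3 = 3·1 + 0  (stop)
So 35/89 = [0; 2, 1, 1, 5, 3].

[0; 2, 1, 1, 5, 3]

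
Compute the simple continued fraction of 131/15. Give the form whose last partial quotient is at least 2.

[8; 1, 2, 1, 3]

131 = 8·15 + 11
15 = 1·11 + 4
11 = 2·4 + 3
4 = 1·3 + 1
3 = 3·1 + 0  (stop)
So 131/15 = [8; 1, 2, 1, 3].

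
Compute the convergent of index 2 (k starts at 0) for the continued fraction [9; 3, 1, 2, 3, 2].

Using pₖ = aₖpₖ₋₁ + pₖ₋₂, qₖ = aₖqₖ₋₁ + qₖ₋₂ (with p₋₁=1, p₋₂=0, q₋₁=0, q₋₂=1):
  k=0: a=9, p=9, q=1
  k=1: a=3, p=28, q=3
  k=2: a=1, p=37, q=4

37/4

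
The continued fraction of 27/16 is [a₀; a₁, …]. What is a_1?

27 = 1·16 + 11   →  a_0 = 1
16 = 1·11 + 5   →  a_1 = 1

1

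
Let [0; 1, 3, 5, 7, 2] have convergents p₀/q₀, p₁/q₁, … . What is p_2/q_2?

Using pₖ = aₖpₖ₋₁ + pₖ₋₂, qₖ = aₖqₖ₋₁ + qₖ₋₂ (with p₋₁=1, p₋₂=0, q₋₁=0, q₋₂=1):
  k=0: a=0, p=0, q=1
  k=1: a=1, p=1, q=1
  k=2: a=3, p=3, q=4

3/4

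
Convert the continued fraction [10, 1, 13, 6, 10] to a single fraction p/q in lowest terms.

9443/864

Fold from the inside: start with 10/1.
  6 + 1/10 = 61/10
  13 + 10/61 = 803/61
  1 + 61/803 = 864/803
  10 + 803/864 = 9443/864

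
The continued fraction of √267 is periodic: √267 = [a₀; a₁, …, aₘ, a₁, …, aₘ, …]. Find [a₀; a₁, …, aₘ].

[16; 2, 1, 15, 1, 2, 32]

a₀ = ⌊√267⌋ = 16.
With m₀=0, d₀=1 and mₖ₊₁ = dₖaₖ − mₖ, dₖ₊₁ = (n − mₖ₊₁²)/dₖ, aₖ₊₁ = ⌊(a₀+mₖ₊₁)/dₖ₊₁⌋:
  k=1: m=16, d=11, a=2
  k=2: m=6, d=21, a=1
  k=3: m=15, d=2, a=15
  k=4: m=15, d=21, a=1
  k=5: m=6, d=11, a=2
  k=6: m=16, d=1, a=32
d=1 and a=2a₀=32 at k=6, so the next step gives (m, d) = (16, 11) again — its k=1 value — and the period has length 6.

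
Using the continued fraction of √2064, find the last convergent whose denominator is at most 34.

√2064 = [45; 2, 3, 7, 3, 2, 90, …] (period length 6).
Convergents:
  p_0/q_0 = 45/1
  p_1/q_1 = 91/2
  p_2/q_2 = 318/7
  p_3/q_3 = 2317/51
q_2 = 7 ≤ 34 < 51 = q_3, so the answer is 318/7.

318/7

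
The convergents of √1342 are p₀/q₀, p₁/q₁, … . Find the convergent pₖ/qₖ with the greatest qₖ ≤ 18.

403/11

√1342 = [36; 1, 1, 1, 2, 1, 1, 1, 72, …] (period length 8).
Convergents:
  p_0/q_0 = 36/1
  p_1/q_1 = 37/1
  p_2/q_2 = 73/2
  p_3/q_3 = 110/3
  p_4/q_4 = 293/8
  p_5/q_5 = 403/11
  p_6/q_6 = 696/19
q_5 = 11 ≤ 18 < 19 = q_6, so the answer is 403/11.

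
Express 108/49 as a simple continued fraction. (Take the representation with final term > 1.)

[2; 4, 1, 9]

108 = 2×49 + 10
49 = 4×10 + 9
10 = 1×9 + 1
9 = 9×1 + 0  (stop)
So 108/49 = [2; 4, 1, 9].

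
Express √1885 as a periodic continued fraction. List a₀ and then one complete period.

a₀ = ⌊√1885⌋ = 43.
With m₀=0, d₀=1 and mₖ₊₁ = dₖaₖ − mₖ, dₖ₊₁ = (n − mₖ₊₁²)/dₖ, aₖ₊₁ = ⌊(a₀+mₖ₊₁)/dₖ₊₁⌋:
  k=1: m=43, d=36, a=2
  k=2: m=29, d=29, a=2
  k=3: m=29, d=36, a=2
  k=4: m=43, d=1, a=86
d=1 and a=2a₀=86 at k=4, so the next step gives (m, d) = (43, 36) again — its k=1 value — and the period has length 4.

[43; 2, 2, 2, 86]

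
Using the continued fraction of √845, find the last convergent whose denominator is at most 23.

436/15

√845 = [29; 14, 1, 1, 14, 58, …] (period length 5).
Convergents:
  p_0/q_0 = 29/1
  p_1/q_1 = 407/14
  p_2/q_2 = 436/15
  p_3/q_3 = 843/29
q_2 = 15 ≤ 23 < 29 = q_3, so the answer is 436/15.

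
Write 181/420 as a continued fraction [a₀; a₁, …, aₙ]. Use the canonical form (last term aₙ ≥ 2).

181 = 0×420 + 181
420 = 2×181 + 58
181 = 3×58 + 7
58 = 8×7 + 2
7 = 3×2 + 1
2 = 2×1 + 0  (stop)
So 181/420 = [0; 2, 3, 8, 3, 2].

[0; 2, 3, 8, 3, 2]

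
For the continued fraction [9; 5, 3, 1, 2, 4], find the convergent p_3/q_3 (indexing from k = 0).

Using pₖ = aₖpₖ₋₁ + pₖ₋₂, qₖ = aₖqₖ₋₁ + qₖ₋₂ (with p₋₁=1, p₋₂=0, q₋₁=0, q₋₂=1):
  k=0: a=9, p=9, q=1
  k=1: a=5, p=46, q=5
  k=2: a=3, p=147, q=16
  k=3: a=1, p=193, q=21

193/21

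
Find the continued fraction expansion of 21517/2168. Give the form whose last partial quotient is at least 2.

21517 = 9*2168 + 2005
2168 = 1*2005 + 163
2005 = 12*163 + 49
163 = 3*49 + 16
49 = 3*16 + 1
16 = 16*1 + 0  (stop)
So 21517/2168 = [9; 1, 12, 3, 3, 16].

[9; 1, 12, 3, 3, 16]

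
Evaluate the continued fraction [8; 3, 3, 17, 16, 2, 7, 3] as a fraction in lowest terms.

1115365/134372

Fold from the inside: start with 3/1.
  7 + 1/3 = 22/3
  2 + 3/22 = 47/22
  16 + 22/47 = 774/47
  17 + 47/774 = 13205/774
  3 + 774/13205 = 40389/13205
  3 + 13205/40389 = 134372/40389
  8 + 40389/134372 = 1115365/134372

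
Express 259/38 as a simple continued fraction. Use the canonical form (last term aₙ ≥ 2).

[6; 1, 4, 2, 3]

259 = 6×38 + 31
38 = 1×31 + 7
31 = 4×7 + 3
7 = 2×3 + 1
3 = 3×1 + 0  (stop)
So 259/38 = [6; 1, 4, 2, 3].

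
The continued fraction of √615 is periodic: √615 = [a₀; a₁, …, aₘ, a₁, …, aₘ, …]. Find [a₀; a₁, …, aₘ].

[24; 1, 3, 1, 48]

a₀ = ⌊√615⌋ = 24.
With m₀=0, d₀=1 and mₖ₊₁ = dₖaₖ − mₖ, dₖ₊₁ = (n − mₖ₊₁²)/dₖ, aₖ₊₁ = ⌊(a₀+mₖ₊₁)/dₖ₊₁⌋:
  k=1: m=24, d=39, a=1
  k=2: m=15, d=10, a=3
  k=3: m=15, d=39, a=1
  k=4: m=24, d=1, a=48
d=1 and a=2a₀=48 at k=4, so the next step gives (m, d) = (24, 39) again — its k=1 value — and the period has length 4.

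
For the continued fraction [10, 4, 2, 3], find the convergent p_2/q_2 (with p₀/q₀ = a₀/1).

Using pₖ = aₖpₖ₋₁ + pₖ₋₂, qₖ = aₖqₖ₋₁ + qₖ₋₂ (with p₋₁=1, p₋₂=0, q₋₁=0, q₋₂=1):
  k=0: a=10, p=10, q=1
  k=1: a=4, p=41, q=4
  k=2: a=2, p=92, q=9

92/9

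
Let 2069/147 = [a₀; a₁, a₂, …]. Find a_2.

2

2069 = 14·147 + 11   →  a_0 = 14
147 = 13·11 + 4   →  a_1 = 13
11 = 2·4 + 3   →  a_2 = 2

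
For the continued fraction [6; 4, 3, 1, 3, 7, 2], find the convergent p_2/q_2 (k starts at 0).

81/13

Using pₖ = aₖpₖ₋₁ + pₖ₋₂, qₖ = aₖqₖ₋₁ + qₖ₋₂ (with p₋₁=1, p₋₂=0, q₋₁=0, q₋₂=1):
  k=0: a=6, p=6, q=1
  k=1: a=4, p=25, q=4
  k=2: a=3, p=81, q=13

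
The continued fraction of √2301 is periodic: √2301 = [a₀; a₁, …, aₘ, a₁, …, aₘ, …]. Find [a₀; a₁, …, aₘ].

a₀ = ⌊√2301⌋ = 47.

[47; 1, 30, 1, 94]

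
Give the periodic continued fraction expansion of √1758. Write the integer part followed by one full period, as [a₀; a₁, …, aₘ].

a₀ = ⌊√1758⌋ = 41.
With m₀=0, d₀=1 and mₖ₊₁ = dₖaₖ − mₖ, dₖ₊₁ = (n − mₖ₊₁²)/dₖ, aₖ₊₁ = ⌊(a₀+mₖ₊₁)/dₖ₊₁⌋:
  k=1: m=41, d=77, a=1
  k=2: m=36, d=6, a=12
  k=3: m=36, d=77, a=1
  k=4: m=41, d=1, a=82
d=1 and a=2a₀=82 at k=4, so the next step gives (m, d) = (41, 77) again — its k=1 value — and the period has length 4.

[41; 1, 12, 1, 82]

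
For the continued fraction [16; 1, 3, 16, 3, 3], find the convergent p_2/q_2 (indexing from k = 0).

67/4

Using pₖ = aₖpₖ₋₁ + pₖ₋₂, qₖ = aₖqₖ₋₁ + qₖ₋₂ (with p₋₁=1, p₋₂=0, q₋₁=0, q₋₂=1):
  k=0: a=16, p=16, q=1
  k=1: a=1, p=17, q=1
  k=2: a=3, p=67, q=4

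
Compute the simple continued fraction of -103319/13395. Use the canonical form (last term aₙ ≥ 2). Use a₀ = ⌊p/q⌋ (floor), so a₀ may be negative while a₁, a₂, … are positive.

-103319 = -8×13395 + 3841
13395 = 3×3841 + 1872
3841 = 2×1872 + 97
1872 = 19×97 + 29
97 = 3×29 + 10
29 = 2×10 + 9
10 = 1×9 + 1
9 = 9×1 + 0  (stop)
So -103319/13395 = [-8; 3, 2, 19, 3, 2, 1, 9].

[-8; 3, 2, 19, 3, 2, 1, 9]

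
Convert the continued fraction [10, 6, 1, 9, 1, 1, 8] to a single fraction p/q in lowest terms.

12539/1236

Fold from the inside: start with 8/1.
  1 + 1/8 = 9/8
  1 + 8/9 = 17/9
  9 + 9/17 = 162/17
  1 + 17/162 = 179/162
  6 + 162/179 = 1236/179
  10 + 179/1236 = 12539/1236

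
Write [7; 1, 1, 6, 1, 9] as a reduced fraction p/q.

Using pₖ = aₖpₖ₋₁ + pₖ₋₂ and qₖ = aₖqₖ₋₁ + qₖ₋₂:
  k=0: a=7, p=7, q=1
  k=1: a=1, p=8, q=1
  k=2: a=1, p=15, q=2
  k=3: a=6, p=98, q=13
  k=4: a=1, p=113, q=15
  k=5: a=9, p=1115, q=148

1115/148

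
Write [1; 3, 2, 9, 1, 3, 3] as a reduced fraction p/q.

Fold from the inside: start with 3/1.
  3 + 1/3 = 10/3
  1 + 3/10 = 13/10
  9 + 10/13 = 127/13
  2 + 13/127 = 267/127
  3 + 127/267 = 928/267
  1 + 267/928 = 1195/928

1195/928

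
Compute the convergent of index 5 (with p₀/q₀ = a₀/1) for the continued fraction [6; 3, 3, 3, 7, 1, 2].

Using pₖ = aₖpₖ₋₁ + pₖ₋₂, qₖ = aₖqₖ₋₁ + qₖ₋₂ (with p₋₁=1, p₋₂=0, q₋₁=0, q₋₂=1):
  k=0: a=6, p=6, q=1
  k=1: a=3, p=19, q=3
  k=2: a=3, p=63, q=10
  k=3: a=3, p=208, q=33
  k=4: a=7, p=1519, q=241
  k=5: a=1, p=1727, q=274

1727/274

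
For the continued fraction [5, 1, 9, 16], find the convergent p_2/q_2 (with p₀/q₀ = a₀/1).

59/10

Using pₖ = aₖpₖ₋₁ + pₖ₋₂, qₖ = aₖqₖ₋₁ + qₖ₋₂ (with p₋₁=1, p₋₂=0, q₋₁=0, q₋₂=1):
  k=0: a=5, p=5, q=1
  k=1: a=1, p=6, q=1
  k=2: a=9, p=59, q=10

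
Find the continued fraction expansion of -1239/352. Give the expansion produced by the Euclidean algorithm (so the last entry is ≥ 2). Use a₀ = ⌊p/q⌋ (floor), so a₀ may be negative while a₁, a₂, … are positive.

[-4; 2, 12, 14]

-1239 = -4*352 + 169
352 = 2*169 + 14
169 = 12*14 + 1
14 = 14*1 + 0  (stop)
So -1239/352 = [-4; 2, 12, 14].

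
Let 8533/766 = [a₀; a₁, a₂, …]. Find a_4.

2

8533 = 11·766 + 107   →  a_0 = 11
766 = 7·107 + 17   →  a_1 = 7
107 = 6·17 + 5   →  a_2 = 6
17 = 3·5 + 2   →  a_3 = 3
5 = 2·2 + 1   →  a_4 = 2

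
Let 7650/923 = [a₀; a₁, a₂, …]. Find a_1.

7650 = 8·923 + 266   →  a_0 = 8
923 = 3·266 + 125   →  a_1 = 3

3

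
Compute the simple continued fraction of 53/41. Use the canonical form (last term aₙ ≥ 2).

[1; 3, 2, 2, 2]

53 = 1·41 + 12
41 = 3·12 + 5
12 = 2·5 + 2
5 = 2·2 + 1
2 = 2·1 + 0  (stop)
So 53/41 = [1; 3, 2, 2, 2].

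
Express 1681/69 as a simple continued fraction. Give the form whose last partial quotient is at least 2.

1681 = 24×69 + 25
69 = 2×25 + 19
25 = 1×19 + 6
19 = 3×6 + 1
6 = 6×1 + 0  (stop)
So 1681/69 = [24; 2, 1, 3, 6].

[24; 2, 1, 3, 6]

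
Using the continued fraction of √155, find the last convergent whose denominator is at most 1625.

√155 = [12; 2, 4, 2, 24, …] (period length 4).
Convergents:
  p_0/q_0 = 12/1
  p_1/q_1 = 25/2
  p_2/q_2 = 112/9
  p_3/q_3 = 249/20
  p_4/q_4 = 6088/489
  p_5/q_5 = 12425/998
  p_6/q_6 = 55788/4481
q_5 = 998 ≤ 1625 < 4481 = q_6, so the answer is 12425/998.

12425/998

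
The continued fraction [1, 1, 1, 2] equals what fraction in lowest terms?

Fold from the inside: start with 2/1.
  1 + 1/2 = 3/2
  1 + 2/3 = 5/3
  1 + 3/5 = 8/5

8/5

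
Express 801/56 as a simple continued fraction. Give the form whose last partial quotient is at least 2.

801 = 14×56 + 17
56 = 3×17 + 5
17 = 3×5 + 2
5 = 2×2 + 1
2 = 2×1 + 0  (stop)
So 801/56 = [14; 3, 3, 2, 2].

[14; 3, 3, 2, 2]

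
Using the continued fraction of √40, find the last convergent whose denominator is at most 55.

√40 = [6; 3, 12, …] (period length 2).
Convergents:
  p_0/q_0 = 6/1
  p_1/q_1 = 19/3
  p_2/q_2 = 234/37
  p_3/q_3 = 721/114
q_2 = 37 ≤ 55 < 114 = q_3, so the answer is 234/37.

234/37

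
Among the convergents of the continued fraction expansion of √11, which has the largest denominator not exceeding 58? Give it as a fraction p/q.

√11 = [3; 3, 6, …] (period length 2).
Convergents:
  p_0/q_0 = 3/1
  p_1/q_1 = 10/3
  p_2/q_2 = 63/19
  p_3/q_3 = 199/60
q_2 = 19 ≤ 58 < 60 = q_3, so the answer is 63/19.

63/19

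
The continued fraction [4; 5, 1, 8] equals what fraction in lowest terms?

Fold from the inside: start with 8/1.
  1 + 1/8 = 9/8
  5 + 8/9 = 53/9
  4 + 9/53 = 221/53

221/53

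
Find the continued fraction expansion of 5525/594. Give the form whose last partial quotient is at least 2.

5525 = 9·594 + 179
594 = 3·179 + 57
179 = 3·57 + 8
57 = 7·8 + 1
8 = 8·1 + 0  (stop)
So 5525/594 = [9; 3, 3, 7, 8].

[9; 3, 3, 7, 8]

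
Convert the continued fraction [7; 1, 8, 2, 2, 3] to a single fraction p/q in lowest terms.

1263/160

Fold from the inside: start with 3/1.
  2 + 1/3 = 7/3
  2 + 3/7 = 17/7
  8 + 7/17 = 143/17
  1 + 17/143 = 160/143
  7 + 143/160 = 1263/160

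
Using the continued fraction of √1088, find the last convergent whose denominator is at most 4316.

√1088 = [32; 1, 64, …] (period length 2).
Convergents:
  p_0/q_0 = 32/1
  p_1/q_1 = 33/1
  p_2/q_2 = 2144/65
  p_3/q_3 = 2177/66
  p_4/q_4 = 141472/4289
  p_5/q_5 = 143649/4355
q_4 = 4289 ≤ 4316 < 4355 = q_5, so the answer is 141472/4289.

141472/4289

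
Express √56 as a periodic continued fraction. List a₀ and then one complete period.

a₀ = ⌊√56⌋ = 7.
With m₀=0, d₀=1 and mₖ₊₁ = dₖaₖ − mₖ, dₖ₊₁ = (n − mₖ₊₁²)/dₖ, aₖ₊₁ = ⌊(a₀+mₖ₊₁)/dₖ₊₁⌋:
  k=1: m=7, d=7, a=2
  k=2: m=7, d=1, a=14
d=1 and a=2a₀=14 at k=2, so the next step gives (m, d) = (7, 7) again — its k=1 value — and the period has length 2.

[7; 2, 14]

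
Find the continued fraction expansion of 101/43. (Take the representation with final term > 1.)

101 = 2·43 + 15
43 = 2·15 + 13
15 = 1·13 + 2
13 = 6·2 + 1
2 = 2·1 + 0  (stop)
So 101/43 = [2; 2, 1, 6, 2].

[2; 2, 1, 6, 2]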